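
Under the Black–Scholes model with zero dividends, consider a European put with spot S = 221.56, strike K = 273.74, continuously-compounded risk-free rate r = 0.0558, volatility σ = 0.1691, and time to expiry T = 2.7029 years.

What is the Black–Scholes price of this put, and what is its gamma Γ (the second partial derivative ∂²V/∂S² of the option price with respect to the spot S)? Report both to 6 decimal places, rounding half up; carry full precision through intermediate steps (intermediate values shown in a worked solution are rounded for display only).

price = 32.783396
Γ = 0.006457

σ√T = 0.1691·√2.7029 = 0.278009
d₁ = (ln(S/K) + (r+σ²/2)T) / (σ√T) = (ln(221.56/273.74) + (0.0558+0.1691²/2)·2.7029) / 0.278009 = (-0.211485 + 0.189466) / 0.278009 = -0.079203
d₂ = d₁ − σ√T = -0.079203 − 0.278009 = -0.357212
e^{−rT} = e^{−0.0558·2.7029} = 0.860001
N(−d₁) = 0.531564,  N(−d₂) = 0.639533
Put price V = K·e^{−rT}·N(−d₂) − S·N(−d₁) = 150.556779 − 117.773384 = 32.783396
φ(d₁) = (1/√(2π))·e^{−d₁²/2} = 0.397693
Γ = φ(d₁) / (S·σ·√T) = 0.006457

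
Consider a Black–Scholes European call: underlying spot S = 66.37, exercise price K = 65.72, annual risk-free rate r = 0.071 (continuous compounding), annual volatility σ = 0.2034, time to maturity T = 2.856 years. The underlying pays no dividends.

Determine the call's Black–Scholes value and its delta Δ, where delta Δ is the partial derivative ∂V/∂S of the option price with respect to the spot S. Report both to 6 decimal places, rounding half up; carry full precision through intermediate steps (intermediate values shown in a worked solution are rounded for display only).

σ√T = 0.2034·√2.856 = 0.343740
d₁ = (ln(S/K) + (r+σ²/2)T) / (σ√T) = (ln(66.37/65.72) + (0.071+0.2034²/2)·2.856) / 0.343740 = (0.009842 + 0.261855) / 0.343740 = 0.790413
d₂ = d₁ − σ√T = 0.790413 − 0.343740 = 0.446673
e^{−rT} = e^{−0.071·2.856} = 0.816461
N(d₁) = 0.785357,  N(d₂) = 0.672444
Call price V = S·N(d₁) − K·e^{−rT}·N(d₂) = 52.124118 − 36.081898 = 16.042220
Δ = N(d₁) = 0.785357

price = 16.042220
Δ = 0.785357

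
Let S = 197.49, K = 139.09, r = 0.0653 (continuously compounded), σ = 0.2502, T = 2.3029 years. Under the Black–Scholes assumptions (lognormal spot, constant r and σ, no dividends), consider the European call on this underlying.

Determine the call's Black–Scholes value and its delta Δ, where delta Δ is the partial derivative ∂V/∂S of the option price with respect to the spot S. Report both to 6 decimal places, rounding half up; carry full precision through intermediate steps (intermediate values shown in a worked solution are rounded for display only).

price = 80.337731
Δ = 0.934378

σ√T = 0.2502·√2.3029 = 0.379686
d₁ = (ln(S/K) + (r+σ²/2)T) / (σ√T) = (ln(197.49/139.09) + (0.0653+0.2502²/2)·2.3029) / 0.379686 = (0.350567 + 0.222460) / 0.379686 = 1.509212
d₂ = d₁ − σ√T = 1.509212 − 0.379686 = 1.129526
e^{−rT} = e^{−0.0653·2.3029} = 0.860382
N(d₁) = 0.934378,  N(d₂) = 0.870662
Call price V = S·N(d₁) − K·e^{−rT}·N(d₂) = 184.530245 − 104.192514 = 80.337731
Δ = N(d₁) = 0.934378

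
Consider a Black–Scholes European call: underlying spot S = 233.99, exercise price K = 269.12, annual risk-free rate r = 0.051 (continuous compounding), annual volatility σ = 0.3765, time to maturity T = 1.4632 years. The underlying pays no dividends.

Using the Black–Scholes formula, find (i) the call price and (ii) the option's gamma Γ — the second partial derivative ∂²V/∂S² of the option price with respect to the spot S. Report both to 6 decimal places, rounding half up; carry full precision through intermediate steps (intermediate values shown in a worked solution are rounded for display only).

price = 36.119184
Γ = 0.003730

σ√T = 0.3765·√1.4632 = 0.455425
d₁ = (ln(S/K) + (r+σ²/2)T) / (σ√T) = (ln(233.99/269.12) + (0.051+0.3765²/2)·1.4632) / 0.455425 = (-0.139879 + 0.178329) / 0.455425 = 0.084427
d₂ = d₁ − σ√T = 0.084427 − 0.455425 = -0.370998
e^{−rT} = e^{−0.051·1.4632} = 0.928093
N(d₁) = 0.533642,  N(d₂) = 0.355320
Call price V = S·N(d₁) − K·e^{−rT}·N(d₂) = 124.866779 − 88.747595 = 36.119184
φ(d₁) = (1/√(2π))·e^{−d₁²/2} = 0.397523
Γ = φ(d₁) / (S·σ·√T) = 0.003730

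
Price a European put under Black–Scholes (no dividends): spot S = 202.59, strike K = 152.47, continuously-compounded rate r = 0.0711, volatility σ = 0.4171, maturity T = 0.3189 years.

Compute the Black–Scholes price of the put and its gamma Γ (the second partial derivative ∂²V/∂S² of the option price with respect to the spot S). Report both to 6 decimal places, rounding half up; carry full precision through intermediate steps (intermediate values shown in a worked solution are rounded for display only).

σ√T = 0.4171·√0.3189 = 0.235542
d₁ = (ln(S/K) + (r+σ²/2)T) / (σ√T) = (ln(202.59/152.47) + (0.0711+0.4171²/2)·0.3189) / 0.235542 = (0.284216 + 0.050414) / 0.235542 = 1.420684
d₂ = d₁ − σ√T = 1.420684 − 0.235542 = 1.185143
e^{−rT} = e^{−0.0711·0.3189} = 0.977581
N(−d₁) = 0.077704,  N(−d₂) = 0.117981
Put price V = K·e^{−rT}·N(−d₂) − S·N(−d₁) = 17.585215 − 15.742117 = 1.843098
φ(d₁) = (1/√(2π))·e^{−d₁²/2} = 0.145423
Γ = φ(d₁) / (S·σ·√T) = 0.003048

price = 1.843098
Γ = 0.003048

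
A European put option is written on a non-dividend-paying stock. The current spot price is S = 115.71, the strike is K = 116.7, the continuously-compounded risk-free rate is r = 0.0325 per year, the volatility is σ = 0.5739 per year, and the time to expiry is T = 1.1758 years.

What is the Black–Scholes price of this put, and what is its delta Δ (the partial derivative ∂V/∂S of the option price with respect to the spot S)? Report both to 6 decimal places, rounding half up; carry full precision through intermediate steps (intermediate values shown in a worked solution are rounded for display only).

σ√T = 0.5739·√1.1758 = 0.622305
d₁ = (ln(S/K) + (r+σ²/2)T) / (σ√T) = (ln(115.71/116.7) + (0.0325+0.5739²/2)·1.1758) / 0.622305 = (-0.008519 + 0.231845) / 0.622305 = 0.358868
d₂ = d₁ − σ√T = 0.358868 − 0.622305 = -0.263436
e^{−rT} = e^{−0.0325·1.1758} = 0.962507
N(−d₁) = 0.359847,  N(−d₂) = 0.603893
Put price V = K·e^{−rT}·N(−d₂) − S·N(−d₁) = 67.832020 − 41.637866 = 26.194154
Δ = −N(−d₁) = -0.359847

price = 26.194154
Δ = -0.359847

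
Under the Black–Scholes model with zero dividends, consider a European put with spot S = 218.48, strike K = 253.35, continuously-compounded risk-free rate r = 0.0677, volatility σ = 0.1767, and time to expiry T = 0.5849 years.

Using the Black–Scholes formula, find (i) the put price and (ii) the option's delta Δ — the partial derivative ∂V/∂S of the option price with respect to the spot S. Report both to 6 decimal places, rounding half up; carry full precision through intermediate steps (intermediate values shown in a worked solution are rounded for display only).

σ√T = 0.1767·√0.5849 = 0.135138
d₁ = (ln(S/K) + (r+σ²/2)T) / (σ√T) = (ln(218.48/253.35) + (0.0677+0.1767²/2)·0.5849) / 0.135138 = (-0.148077 + 0.048729) / 0.135138 = -0.735164
d₂ = d₁ − σ√T = -0.735164 − 0.135138 = -0.870302
e^{−rT} = e^{−0.0677·0.5849} = 0.961176
N(−d₁) = 0.768880,  N(−d₂) = 0.807932
Put price V = K·e^{−rT}·N(−d₂) − S·N(−d₁) = 196.742792 − 167.984957 = 28.757835
Δ = −N(−d₁) = -0.768880

price = 28.757835
Δ = -0.768880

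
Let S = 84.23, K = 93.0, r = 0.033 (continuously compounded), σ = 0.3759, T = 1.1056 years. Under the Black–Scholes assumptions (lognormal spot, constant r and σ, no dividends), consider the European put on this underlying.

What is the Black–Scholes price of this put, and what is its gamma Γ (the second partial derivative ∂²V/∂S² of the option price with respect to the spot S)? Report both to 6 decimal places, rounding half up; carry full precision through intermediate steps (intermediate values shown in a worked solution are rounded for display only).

price = 16.508601
Γ = 0.011974

σ√T = 0.3759·√1.1056 = 0.395250
d₁ = (ln(S/K) + (r+σ²/2)T) / (σ√T) = (ln(84.23/93.0) + (0.033+0.3759²/2)·1.1056) / 0.395250 = (-0.099048 + 0.114596) / 0.395250 = 0.039336
d₂ = d₁ − σ√T = 0.039336 − 0.395250 = -0.355913
e^{−rT} = e^{−0.033·1.1056} = 0.964173
N(−d₁) = 0.484311,  N(−d₂) = 0.639047
Put price V = K·e^{−rT}·N(−d₂) − S·N(−d₁) = 57.302137 − 40.793536 = 16.508601
φ(d₁) = (1/√(2π))·e^{−d₁²/2} = 0.398634
Γ = φ(d₁) / (S·σ·√T) = 0.011974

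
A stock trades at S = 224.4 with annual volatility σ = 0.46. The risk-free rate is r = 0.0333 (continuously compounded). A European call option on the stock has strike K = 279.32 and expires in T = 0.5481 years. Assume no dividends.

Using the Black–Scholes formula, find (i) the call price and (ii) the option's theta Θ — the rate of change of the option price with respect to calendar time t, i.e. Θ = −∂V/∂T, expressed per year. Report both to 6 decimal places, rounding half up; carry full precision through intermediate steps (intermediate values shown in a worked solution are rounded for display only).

σ√T = 0.46·√0.5481 = 0.340555
d₁ = (ln(S/K) + (r+σ²/2)T) / (σ√T) = (ln(224.4/279.32) + (0.0333+0.46²/2)·0.5481) / 0.340555 = (-0.218928 + 0.076241) / 0.340555 = -0.418984
d₂ = d₁ − σ√T = -0.418984 − 0.340555 = -0.759539
e^{−rT} = e^{−0.0333·0.5481} = 0.981914
N(d₁) = 0.337614,  N(d₂) = 0.223765
Call price V = S·N(d₁) − K·e^{−rT}·N(d₂) = 75.760576 − 61.371627 = 14.388949
φ(d₁) = (1/√(2π))·e^{−d₁²/2} = 0.365418
Θ = −S·φ(d₁)·σ/(2√T) − r·K·e^{−rT}·N(d₂) = −25.474825 − 2.043675 = -27.518500

price = 14.388949
Θ = -27.518500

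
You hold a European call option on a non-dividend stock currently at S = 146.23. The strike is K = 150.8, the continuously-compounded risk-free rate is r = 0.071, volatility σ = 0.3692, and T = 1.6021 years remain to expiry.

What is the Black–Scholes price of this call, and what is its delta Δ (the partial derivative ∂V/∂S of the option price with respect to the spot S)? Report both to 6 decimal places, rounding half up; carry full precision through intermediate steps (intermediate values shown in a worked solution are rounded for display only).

price = 32.162141
Δ = 0.659542

σ√T = 0.3692·√1.6021 = 0.467312
d₁ = (ln(S/K) + (r+σ²/2)T) / (σ√T) = (ln(146.23/150.8) + (0.071+0.3692²/2)·1.6021) / 0.467312 = (-0.030774 + 0.222939) / 0.467312 = 0.411215
d₂ = d₁ − σ√T = 0.411215 − 0.467312 = -0.056097
e^{−rT} = e^{−0.071·1.6021} = 0.892482
N(d₁) = 0.659542,  N(d₂) = 0.477632
Call price V = S·N(d₁) − K·e^{−rT}·N(d₂) = 96.444895 − 64.282754 = 32.162141
Δ = N(d₁) = 0.659542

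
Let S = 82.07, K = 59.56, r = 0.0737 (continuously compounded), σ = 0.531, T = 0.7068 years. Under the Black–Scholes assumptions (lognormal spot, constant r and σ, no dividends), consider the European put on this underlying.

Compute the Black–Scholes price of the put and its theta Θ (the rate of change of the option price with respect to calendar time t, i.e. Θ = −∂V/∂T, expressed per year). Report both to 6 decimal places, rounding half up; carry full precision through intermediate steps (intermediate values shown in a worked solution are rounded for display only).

σ√T = 0.531·√0.7068 = 0.446419
d₁ = (ln(S/K) + (r+σ²/2)T) / (σ√T) = (ln(82.07/59.56) + (0.0737+0.531²/2)·0.7068) / 0.446419 = (0.320588 + 0.151736) / 0.446419 = 1.058029
d₂ = d₁ − σ√T = 1.058029 − 0.446419 = 0.611610
e^{−rT} = e^{−0.0737·0.7068} = 0.949242
N(−d₁) = 0.145021,  N(−d₂) = 0.270398
Put price V = K·e^{−rT}·N(−d₂) − S·N(−d₁) = 15.287449 − 11.901877 = 3.385572
φ(d₁) = (1/√(2π))·e^{−d₁²/2} = 0.227945
Θ = −S·φ(d₁)·σ/(2√T) + r·K·e^{−rT}·N(−d₂) = −5.907864 + 1.126685 = -4.781179

price = 3.385572
Θ = -4.781179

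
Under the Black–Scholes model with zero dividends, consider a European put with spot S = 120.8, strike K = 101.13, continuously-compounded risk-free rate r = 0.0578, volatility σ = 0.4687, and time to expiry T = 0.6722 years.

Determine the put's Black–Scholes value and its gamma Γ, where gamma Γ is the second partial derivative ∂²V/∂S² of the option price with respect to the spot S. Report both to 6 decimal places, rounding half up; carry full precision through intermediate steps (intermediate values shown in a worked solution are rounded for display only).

price = 7.379030
Γ = 0.006459

σ√T = 0.4687·√0.6722 = 0.384277
d₁ = (ln(S/K) + (r+σ²/2)T) / (σ√T) = (ln(120.8/101.13) + (0.0578+0.4687²/2)·0.6722) / 0.384277 = (0.177729 + 0.112688) / 0.384277 = 0.755749
d₂ = d₁ − σ√T = 0.755749 − 0.384277 = 0.371473
e^{−rT} = e^{−0.0578·0.6722} = 0.961892
N(−d₁) = 0.224900,  N(−d₂) = 0.355143
Put price V = K·e^{−rT}·N(−d₂) − S·N(−d₁) = 34.546919 − 27.167889 = 7.379030
φ(d₁) = (1/√(2π))·e^{−d₁²/2} = 0.299837
Γ = φ(d₁) / (S·σ·√T) = 0.006459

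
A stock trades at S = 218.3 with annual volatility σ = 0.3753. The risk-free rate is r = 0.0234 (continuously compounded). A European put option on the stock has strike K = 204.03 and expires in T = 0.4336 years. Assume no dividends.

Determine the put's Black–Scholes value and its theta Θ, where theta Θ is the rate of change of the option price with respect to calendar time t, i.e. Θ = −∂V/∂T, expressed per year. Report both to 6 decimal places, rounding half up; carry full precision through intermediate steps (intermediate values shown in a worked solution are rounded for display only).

price = 13.508368
Θ = -20.541310

σ√T = 0.3753·√0.4336 = 0.247129
d₁ = (ln(S/K) + (r+σ²/2)T) / (σ√T) = (ln(218.3/204.03) + (0.0234+0.3753²/2)·0.4336) / 0.247129 = (0.067603 + 0.040683) / 0.247129 = 0.438176
d₂ = d₁ − σ√T = 0.438176 − 0.247129 = 0.191047
e^{−rT} = e^{−0.0234·0.4336} = 0.989905
N(−d₁) = 0.330630,  N(−d₂) = 0.424244
Put price V = K·e^{−rT}·N(−d₂) − S·N(−d₁) = 85.684790 − 72.176422 = 13.508368
φ(d₁) = (1/√(2π))·e^{−d₁²/2} = 0.362425
Θ = −S·φ(d₁)·σ/(2√T) + r·K·e^{−rT}·N(−d₂) = −22.546334 + 2.005024 = -20.541310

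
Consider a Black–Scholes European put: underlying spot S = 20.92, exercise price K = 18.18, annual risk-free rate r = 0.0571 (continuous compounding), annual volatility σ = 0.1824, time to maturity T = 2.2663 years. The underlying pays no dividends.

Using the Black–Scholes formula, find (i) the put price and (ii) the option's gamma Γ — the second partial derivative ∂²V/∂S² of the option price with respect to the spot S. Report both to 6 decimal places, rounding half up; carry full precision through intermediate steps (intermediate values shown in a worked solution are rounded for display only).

σ√T = 0.1824·√2.2663 = 0.274589
d₁ = (ln(S/K) + (r+σ²/2)T) / (σ√T) = (ln(20.92/18.18) + (0.0571+0.1824²/2)·2.2663) / 0.274589 = (0.140384 + 0.167105) / 0.274589 = 1.119814
d₂ = d₁ − σ√T = 1.119814 − 0.274589 = 0.845225
e^{−rT} = e^{−0.0571·2.2663} = 0.878617
N(−d₁) = 0.131396,  N(−d₂) = 0.198993
Put price V = K·e^{−rT}·N(−d₂) − S·N(−d₁) = 3.178562 − 2.748815 = 0.429748
φ(d₁) = (1/√(2π))·e^{−d₁²/2} = 0.213114
Γ = φ(d₁) / (S·σ·√T) = 0.037099

price = 0.429748
Γ = 0.037099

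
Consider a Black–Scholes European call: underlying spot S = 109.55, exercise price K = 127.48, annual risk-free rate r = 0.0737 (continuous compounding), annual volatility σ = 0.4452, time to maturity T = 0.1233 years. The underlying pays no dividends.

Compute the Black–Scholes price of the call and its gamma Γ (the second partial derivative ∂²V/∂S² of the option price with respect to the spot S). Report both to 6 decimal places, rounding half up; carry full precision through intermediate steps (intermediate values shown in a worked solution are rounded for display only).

σ√T = 0.4452·√0.1233 = 0.156328
d₁ = (ln(S/K) + (r+σ²/2)T) / (σ√T) = (ln(109.55/127.48) + (0.0737+0.4452²/2)·0.1233) / 0.156328 = (-0.151578 + 0.021306) / 0.156328 = -0.833325
d₂ = d₁ − σ√T = -0.833325 − 0.156328 = -0.989653
e^{−rT} = e^{−0.0737·0.1233} = 0.990954
N(d₁) = 0.202331,  N(d₂) = 0.161172
Call price V = S·N(d₁) − K·e^{−rT}·N(d₂) = 22.165334 − 20.360332 = 1.805001
φ(d₁) = (1/√(2π))·e^{−d₁²/2} = 0.281914
Γ = φ(d₁) / (S·σ·√T) = 0.016461

price = 1.805001
Γ = 0.016461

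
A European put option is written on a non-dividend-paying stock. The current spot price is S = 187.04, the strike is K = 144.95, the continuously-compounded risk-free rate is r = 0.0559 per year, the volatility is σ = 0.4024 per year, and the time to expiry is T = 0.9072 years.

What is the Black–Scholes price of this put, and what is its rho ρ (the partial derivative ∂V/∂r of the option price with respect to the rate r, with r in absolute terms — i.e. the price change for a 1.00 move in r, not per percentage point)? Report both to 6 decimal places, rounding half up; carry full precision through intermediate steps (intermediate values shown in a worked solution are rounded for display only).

price = 7.349387
ρ = -34.038472

σ√T = 0.4024·√0.9072 = 0.383274
d₁ = (ln(S/K) + (r+σ²/2)T) / (σ√T) = (ln(187.04/144.95) + (0.0559+0.4024²/2)·0.9072) / 0.383274 = (0.254934 + 0.124162) / 0.383274 = 0.989098
d₂ = d₁ − σ√T = 0.989098 − 0.383274 = 0.605824
e^{−rT} = e^{−0.0559·0.9072} = 0.950552
N(−d₁) = 0.161308,  N(−d₂) = 0.272316
Put price V = K·e^{−rT}·N(−d₂) − S·N(−d₁) = 37.520362 − 30.170975 = 7.349387
ρ = −K·T·e^{−rT}·N(−d₂) = -34.038472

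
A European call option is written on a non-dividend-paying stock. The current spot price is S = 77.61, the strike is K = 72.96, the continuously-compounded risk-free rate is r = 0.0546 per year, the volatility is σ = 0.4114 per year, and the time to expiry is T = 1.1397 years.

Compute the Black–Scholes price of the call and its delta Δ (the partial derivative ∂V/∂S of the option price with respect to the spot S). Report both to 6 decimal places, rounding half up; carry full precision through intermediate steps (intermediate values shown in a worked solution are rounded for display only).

σ√T = 0.4114·√1.1397 = 0.439197
d₁ = (ln(S/K) + (r+σ²/2)T) / (σ√T) = (ln(77.61/72.96) + (0.0546+0.4114²/2)·1.1397) / 0.439197 = (0.061785 + 0.158675) / 0.439197 = 0.501961
d₂ = d₁ − σ√T = 0.501961 − 0.439197 = 0.062763
e^{−rT} = e^{−0.0546·1.1397} = 0.939669
N(d₁) = 0.692152,  N(d₂) = 0.525023
Call price V = S·N(d₁) − K·e^{−rT}·N(d₂) = 53.717944 − 35.994624 = 17.723320
Δ = N(d₁) = 0.692152

price = 17.723320
Δ = 0.692152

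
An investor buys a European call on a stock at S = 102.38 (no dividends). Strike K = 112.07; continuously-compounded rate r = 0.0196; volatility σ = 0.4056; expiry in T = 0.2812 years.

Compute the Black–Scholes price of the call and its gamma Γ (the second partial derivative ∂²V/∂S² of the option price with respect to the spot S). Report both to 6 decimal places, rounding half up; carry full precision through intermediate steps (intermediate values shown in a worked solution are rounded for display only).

σ√T = 0.4056·√0.2812 = 0.215083
d₁ = (ln(S/K) + (r+σ²/2)T) / (σ√T) = (ln(102.38/112.07) + (0.0196+0.4056²/2)·0.2812) / 0.215083 = (-0.090432 + 0.028642) / 0.215083 = -0.287287
d₂ = d₁ − σ√T = -0.287287 − 0.215083 = -0.502370
e^{−rT} = e^{−0.0196·0.2812} = 0.994504
N(d₁) = 0.386946,  N(d₂) = 0.307704
Call price V = S·N(d₁) − K·e^{−rT}·N(d₂) = 39.615562 − 34.294818 = 5.320743
φ(d₁) = (1/√(2π))·e^{−d₁²/2} = 0.382814
Γ = φ(d₁) / (S·σ·√T) = 0.017385

price = 5.320743
Γ = 0.017385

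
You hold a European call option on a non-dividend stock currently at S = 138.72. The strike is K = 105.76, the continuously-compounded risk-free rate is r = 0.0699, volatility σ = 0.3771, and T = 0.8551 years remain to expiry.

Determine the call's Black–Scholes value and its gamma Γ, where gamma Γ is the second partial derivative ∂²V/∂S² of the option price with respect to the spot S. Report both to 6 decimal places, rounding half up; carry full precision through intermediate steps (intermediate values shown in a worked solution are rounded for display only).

price = 42.818363
Γ = 0.004386

σ√T = 0.3771·√0.8551 = 0.348710
d₁ = (ln(S/K) + (r+σ²/2)T) / (σ√T) = (ln(138.72/105.76) + (0.0699+0.3771²/2)·0.8551) / 0.348710 = (0.271285 + 0.120571) / 0.348710 = 1.123729
d₂ = d₁ − σ√T = 1.123729 − 0.348710 = 0.775019
e^{−rT} = e^{−0.0699·0.8551} = 0.941980
N(d₁) = 0.869436,  N(d₂) = 0.780836
Call price V = S·N(d₁) − K·e^{−rT}·N(d₂) = 120.608166 − 77.789803 = 42.818363
φ(d₁) = (1/√(2π))·e^{−d₁²/2} = 0.212180
Γ = φ(d₁) / (S·σ·√T) = 0.004386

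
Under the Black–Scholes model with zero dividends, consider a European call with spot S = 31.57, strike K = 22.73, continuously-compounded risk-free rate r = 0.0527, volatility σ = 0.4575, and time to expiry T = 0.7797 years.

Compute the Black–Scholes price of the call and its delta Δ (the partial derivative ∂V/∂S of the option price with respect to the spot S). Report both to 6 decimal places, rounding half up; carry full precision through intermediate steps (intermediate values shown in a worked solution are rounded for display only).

price = 10.778010
Δ = 0.867987

σ√T = 0.4575·√0.7797 = 0.403975
d₁ = (ln(S/K) + (r+σ²/2)T) / (σ√T) = (ln(31.57/22.73) + (0.0527+0.4575²/2)·0.7797) / 0.403975 = (0.328522 + 0.122688) / 0.403975 = 1.116924
d₂ = d₁ − σ√T = 1.116924 − 0.403975 = 0.712949
e^{−rT} = e^{−0.0527·0.7797} = 0.959743
N(d₁) = 0.867987,  N(d₂) = 0.762061
Call price V = S·N(d₁) − K·e^{−rT}·N(d₂) = 27.402339 − 16.624329 = 10.778010
Δ = N(d₁) = 0.867987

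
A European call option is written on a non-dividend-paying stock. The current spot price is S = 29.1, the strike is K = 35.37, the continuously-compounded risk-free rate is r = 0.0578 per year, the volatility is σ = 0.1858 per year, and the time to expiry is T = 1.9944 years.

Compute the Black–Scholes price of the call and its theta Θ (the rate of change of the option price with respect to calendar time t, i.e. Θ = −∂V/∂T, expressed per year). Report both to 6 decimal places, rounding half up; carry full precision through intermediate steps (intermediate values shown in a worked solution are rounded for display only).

price = 2.098688
Θ = -1.356424

σ√T = 0.1858·√1.9944 = 0.262393
d₁ = (ln(S/K) + (r+σ²/2)T) / (σ√T) = (ln(29.1/35.37) + (0.0578+0.1858²/2)·1.9944) / 0.262393 = (-0.195126 + 0.149701) / 0.262393 = -0.173117
d₂ = d₁ − σ√T = -0.173117 − 0.262393 = -0.435509
e^{−rT} = e^{−0.0578·1.9944} = 0.891120
N(d₁) = 0.431280,  N(d₂) = 0.331596
Call price V = S·N(d₁) − K·e^{−rT}·N(d₂) = 12.550245 − 10.451557 = 2.098688
φ(d₁) = (1/√(2π))·e^{−d₁²/2} = 0.393009
Θ = −S·φ(d₁)·σ/(2√T) − r·K·e^{−rT}·N(d₂) = −0.752324 − 0.604100 = -1.356424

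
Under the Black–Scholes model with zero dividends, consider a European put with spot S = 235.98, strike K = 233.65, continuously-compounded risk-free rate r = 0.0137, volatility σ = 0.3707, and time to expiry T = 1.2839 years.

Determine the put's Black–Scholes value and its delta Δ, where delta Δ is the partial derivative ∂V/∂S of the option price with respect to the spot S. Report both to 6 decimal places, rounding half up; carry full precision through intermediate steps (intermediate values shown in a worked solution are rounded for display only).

price = 35.601831
Δ = -0.391459

σ√T = 0.3707·√1.2839 = 0.420038
d₁ = (ln(S/K) + (r+σ²/2)T) / (σ√T) = (ln(235.98/233.65) + (0.0137+0.3707²/2)·1.2839) / 0.420038 = (0.009923 + 0.105805) / 0.420038 = 0.275518
d₂ = d₁ − σ√T = 0.275518 − 0.420038 = -0.144519
e^{−rT} = e^{−0.0137·1.2839} = 0.982564
N(−d₁) = 0.391459,  N(−d₂) = 0.557455
Put price V = K·e^{−rT}·N(−d₂) − S·N(−d₁) = 127.978341 − 92.376510 = 35.601831
Δ = −N(−d₁) = -0.391459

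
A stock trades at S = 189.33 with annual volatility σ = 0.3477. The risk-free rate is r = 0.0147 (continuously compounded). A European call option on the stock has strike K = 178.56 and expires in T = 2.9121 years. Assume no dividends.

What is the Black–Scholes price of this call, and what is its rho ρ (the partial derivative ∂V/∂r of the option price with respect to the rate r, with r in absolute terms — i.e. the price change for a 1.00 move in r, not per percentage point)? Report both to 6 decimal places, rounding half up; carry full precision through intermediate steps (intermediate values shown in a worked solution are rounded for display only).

price = 51.758540
ρ = 224.156365

σ√T = 0.3477·√2.9121 = 0.593346
d₁ = (ln(S/K) + (r+σ²/2)T) / (σ√T) = (ln(189.33/178.56) + (0.0147+0.3477²/2)·2.9121) / 0.593346 = (0.058567 + 0.218837) / 0.593346 = 0.467526
d₂ = d₁ − σ√T = 0.467526 − 0.593346 = -0.125820
e^{−rT} = e^{−0.0147·2.9121} = 0.958095
N(d₁) = 0.679938,  N(d₂) = 0.449937
Call price V = S·N(d₁) − K·e^{−rT}·N(d₂) = 128.732670 − 76.974130 = 51.758540
ρ = K·T·e^{−rT}·N(d₂) = 224.156365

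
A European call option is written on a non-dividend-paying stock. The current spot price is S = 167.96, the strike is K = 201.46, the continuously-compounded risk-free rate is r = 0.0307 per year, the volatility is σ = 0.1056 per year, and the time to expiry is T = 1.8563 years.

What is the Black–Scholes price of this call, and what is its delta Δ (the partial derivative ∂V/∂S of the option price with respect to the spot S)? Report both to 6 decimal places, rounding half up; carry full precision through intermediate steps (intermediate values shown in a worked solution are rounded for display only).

σ√T = 0.1056·√1.8563 = 0.143876
d₁ = (ln(S/K) + (r+σ²/2)T) / (σ√T) = (ln(167.96/201.46) + (0.0307+0.1056²/2)·1.8563) / 0.143876 = (-0.181865 + 0.067339) / 0.143876 = -0.796009
d₂ = d₁ − σ√T = -0.796009 − 0.143876 = -0.939885
e^{−rT} = e^{−0.0307·1.8563} = 0.944605
N(d₁) = 0.213013,  N(d₂) = 0.173638
Call price V = S·N(d₁) − K·e^{−rT}·N(d₂) = 35.777747 − 33.043408 = 2.734339
Δ = N(d₁) = 0.213013

price = 2.734339
Δ = 0.213013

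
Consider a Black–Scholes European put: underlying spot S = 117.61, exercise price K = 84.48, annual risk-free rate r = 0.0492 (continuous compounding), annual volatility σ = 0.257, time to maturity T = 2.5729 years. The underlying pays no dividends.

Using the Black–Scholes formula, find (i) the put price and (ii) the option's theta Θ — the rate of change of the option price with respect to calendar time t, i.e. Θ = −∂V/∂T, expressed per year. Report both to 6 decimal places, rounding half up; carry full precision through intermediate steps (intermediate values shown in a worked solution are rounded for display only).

σ√T = 0.257·√2.5729 = 0.412235
d₁ = (ln(S/K) + (r+σ²/2)T) / (σ√T) = (ln(117.61/84.48) + (0.0492+0.257²/2)·2.5729) / 0.412235 = (0.330859 + 0.211555) / 0.412235 = 1.315791
d₂ = d₁ − σ√T = 1.315791 − 0.412235 = 0.903556
e^{−rT} = e^{−0.0492·2.5729} = 0.881098
N(−d₁) = 0.094122,  N(−d₂) = 0.183115
Put price V = K·e^{−rT}·N(−d₂) − S·N(−d₁) = 13.630222 − 11.069704 = 2.560518
φ(d₁) = (1/√(2π))·e^{−d₁²/2} = 0.167866
Θ = −S·φ(d₁)·σ/(2√T) + r·K·e^{−rT}·N(−d₂) = −1.581604 + 0.670607 = -0.910997

price = 2.560518
Θ = -0.910997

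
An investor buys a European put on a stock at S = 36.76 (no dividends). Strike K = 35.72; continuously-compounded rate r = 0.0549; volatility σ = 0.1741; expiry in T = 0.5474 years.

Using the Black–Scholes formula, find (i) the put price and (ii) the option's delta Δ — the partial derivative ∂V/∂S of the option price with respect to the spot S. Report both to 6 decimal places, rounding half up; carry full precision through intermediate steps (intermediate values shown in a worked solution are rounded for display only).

price = 0.972301
Δ = -0.301352

σ√T = 0.1741·√0.5474 = 0.128810
d₁ = (ln(S/K) + (r+σ²/2)T) / (σ√T) = (ln(36.76/35.72) + (0.0549+0.1741²/2)·0.5474) / 0.128810 = (0.028700 + 0.038348) / 0.128810 = 0.520516
d₂ = d₁ − σ√T = 0.520516 − 0.128810 = 0.391705
e^{−rT} = e^{−0.0549·0.5474} = 0.970395
N(−d₁) = 0.301352,  N(−d₂) = 0.347638
Put price V = K·e^{−rT}·N(−d₂) − S·N(−d₁) = 12.050004 − 11.077703 = 0.972301
Δ = −N(−d₁) = -0.301352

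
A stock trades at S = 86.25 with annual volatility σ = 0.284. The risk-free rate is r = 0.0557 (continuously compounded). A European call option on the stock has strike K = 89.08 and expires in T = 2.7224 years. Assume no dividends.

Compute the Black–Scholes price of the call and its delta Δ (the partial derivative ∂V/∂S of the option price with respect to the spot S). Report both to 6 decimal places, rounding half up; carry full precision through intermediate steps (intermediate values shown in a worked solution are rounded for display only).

σ√T = 0.284·√2.7224 = 0.468591
d₁ = (ln(S/K) + (r+σ²/2)T) / (σ√T) = (ln(86.25/89.08) + (0.0557+0.284²/2)·2.7224) / 0.468591 = (-0.032285 + 0.261427) / 0.468591 = 0.489001
d₂ = d₁ − σ√T = 0.489001 − 0.468591 = 0.020410
e^{−rT} = e^{−0.0557·2.7224} = 0.859300
N(d₁) = 0.687580,  N(d₂) = 0.508142
Call price V = S·N(d₁) − K·e^{−rT}·N(d₂) = 59.303744 − 38.896431 = 20.407313
Δ = N(d₁) = 0.687580

price = 20.407313
Δ = 0.687580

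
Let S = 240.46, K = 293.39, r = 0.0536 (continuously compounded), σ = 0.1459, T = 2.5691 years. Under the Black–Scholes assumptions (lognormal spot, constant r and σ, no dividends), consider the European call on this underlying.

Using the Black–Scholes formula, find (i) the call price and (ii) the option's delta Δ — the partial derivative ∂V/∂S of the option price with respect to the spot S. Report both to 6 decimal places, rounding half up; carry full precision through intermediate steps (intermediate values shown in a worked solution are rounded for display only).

σ√T = 0.1459·√2.5691 = 0.233855
d₁ = (ln(S/K) + (r+σ²/2)T) / (σ√T) = (ln(240.46/293.39) + (0.0536+0.1459²/2)·2.5691) / 0.233855 = (-0.198949 + 0.165048) / 0.233855 = -0.144967
d₂ = d₁ − σ√T = -0.144967 − 0.233855 = -0.378822
e^{−rT} = e^{−0.0536·2.5691} = 0.871357
N(d₁) = 0.442368,  N(d₂) = 0.352410
Call price V = S·N(d₁) − K·e^{−rT}·N(d₂) = 106.371878 − 90.092697 = 16.279182
Δ = N(d₁) = 0.442368

price = 16.279182
Δ = 0.442368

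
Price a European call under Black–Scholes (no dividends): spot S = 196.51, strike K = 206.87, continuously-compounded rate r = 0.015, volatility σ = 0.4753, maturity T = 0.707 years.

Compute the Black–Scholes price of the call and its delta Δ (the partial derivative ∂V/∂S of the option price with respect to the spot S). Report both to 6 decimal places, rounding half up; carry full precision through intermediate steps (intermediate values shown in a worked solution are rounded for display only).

σ√T = 0.4753·√0.707 = 0.399648
d₁ = (ln(S/K) + (r+σ²/2)T) / (σ√T) = (ln(196.51/206.87) + (0.015+0.4753²/2)·0.707) / 0.399648 = (-0.051377 + 0.090464) / 0.399648 = 0.097803
d₂ = d₁ − σ√T = 0.097803 − 0.399648 = -0.301844
e^{−rT} = e^{−0.015·0.707} = 0.989451
N(d₁) = 0.538956,  N(d₂) = 0.381385
Call price V = S·N(d₁) − K·e^{−rT}·N(d₂) = 105.910211 − 78.064903 = 27.845308
Δ = N(d₁) = 0.538956

price = 27.845308
Δ = 0.538956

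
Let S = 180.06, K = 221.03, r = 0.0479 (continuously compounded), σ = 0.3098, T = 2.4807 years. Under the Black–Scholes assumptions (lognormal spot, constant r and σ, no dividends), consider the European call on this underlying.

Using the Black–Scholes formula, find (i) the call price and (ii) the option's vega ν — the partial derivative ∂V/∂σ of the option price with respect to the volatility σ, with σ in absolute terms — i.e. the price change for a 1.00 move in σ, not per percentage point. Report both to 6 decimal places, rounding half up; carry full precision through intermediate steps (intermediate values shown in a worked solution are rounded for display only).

σ√T = 0.3098·√2.4807 = 0.487942
d₁ = (ln(S/K) + (r+σ²/2)T) / (σ√T) = (ln(180.06/221.03) + (0.0479+0.3098²/2)·2.4807) / 0.487942 = (-0.205008 + 0.237869) / 0.487942 = 0.067346
d₂ = d₁ − σ√T = 0.067346 − 0.487942 = -0.420596
e^{−rT} = e^{−0.0479·2.4807} = 0.887963
N(d₁) = 0.526847,  N(d₂) = 0.337025
Call price V = S·N(d₁) − K·e^{−rT}·N(d₂) = 94.864067 − 66.146687 = 28.717381
φ(d₁) = (1/√(2π))·e^{−d₁²/2} = 0.398039
ν = S·φ(d₁)·√T = 112.883264

price = 28.717381
ν = 112.883264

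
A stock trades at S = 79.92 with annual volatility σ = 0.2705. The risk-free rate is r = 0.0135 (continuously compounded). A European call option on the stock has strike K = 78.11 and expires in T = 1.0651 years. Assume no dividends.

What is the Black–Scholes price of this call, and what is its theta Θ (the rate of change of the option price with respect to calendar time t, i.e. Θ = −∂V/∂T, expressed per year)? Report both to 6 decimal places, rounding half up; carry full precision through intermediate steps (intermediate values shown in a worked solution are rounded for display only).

σ√T = 0.2705·√1.0651 = 0.279166
d₁ = (ln(S/K) + (r+σ²/2)T) / (σ√T) = (ln(79.92/78.11) + (0.0135+0.2705²/2)·1.0651) / 0.279166 = (0.022908 + 0.053346) / 0.279166 = 0.273148
d₂ = d₁ − σ√T = 0.273148 − 0.279166 = -0.006018
e^{−rT} = e^{−0.0135·1.0651} = 0.985724
N(d₁) = 0.607630,  N(d₂) = 0.497599
Call price V = S·N(d₁) − K·e^{−rT}·N(d₂) = 48.561821 − 38.312612 = 10.249209
φ(d₁) = (1/√(2π))·e^{−d₁²/2} = 0.384334
Θ = −S·φ(d₁)·σ/(2√T) − r·K·e^{−rT}·N(d₂) = −4.025374 − 0.517220 = -4.542595

price = 10.249209
Θ = -4.542595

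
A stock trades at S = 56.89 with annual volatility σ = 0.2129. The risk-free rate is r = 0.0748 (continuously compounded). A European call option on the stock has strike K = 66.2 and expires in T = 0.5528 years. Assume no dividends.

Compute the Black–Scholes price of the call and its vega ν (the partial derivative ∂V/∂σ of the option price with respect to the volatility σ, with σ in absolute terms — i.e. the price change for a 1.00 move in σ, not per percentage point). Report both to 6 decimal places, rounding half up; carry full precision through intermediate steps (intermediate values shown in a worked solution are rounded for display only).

price = 1.365790
ν = 13.948768

σ√T = 0.2129·√0.5528 = 0.158292
d₁ = (ln(S/K) + (r+σ²/2)T) / (σ√T) = (ln(56.89/66.2) + (0.0748+0.2129²/2)·0.5528) / 0.158292 = (-0.151561 + 0.053878) / 0.158292 = -0.617107
d₂ = d₁ − σ√T = -0.617107 − 0.158292 = -0.775399
e^{−rT} = e^{−0.0748·0.5528} = 0.959494
N(d₁) = 0.268582,  N(d₂) = 0.219052
Call price V = S·N(d₁) − K·e^{−rT}·N(d₂) = 15.279639 − 13.913849 = 1.365790
φ(d₁) = (1/√(2π))·e^{−d₁²/2} = 0.329774
ν = S·φ(d₁)·√T = 13.948768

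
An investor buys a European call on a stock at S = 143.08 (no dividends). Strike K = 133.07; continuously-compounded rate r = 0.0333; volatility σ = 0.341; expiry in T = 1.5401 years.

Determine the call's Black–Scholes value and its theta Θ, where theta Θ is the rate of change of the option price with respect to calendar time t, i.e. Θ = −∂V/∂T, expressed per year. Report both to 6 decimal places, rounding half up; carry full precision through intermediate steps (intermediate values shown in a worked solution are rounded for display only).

price = 31.855584
Θ = -9.146974

σ√T = 0.341·√1.5401 = 0.423184
d₁ = (ln(S/K) + (r+σ²/2)T) / (σ√T) = (ln(143.08/133.07) + (0.0333+0.341²/2)·1.5401) / 0.423184 = (0.072529 + 0.140828) / 0.423184 = 0.504169
d₂ = d₁ − σ√T = 0.504169 − 0.423184 = 0.080986
e^{−rT} = e^{−0.0333·1.5401} = 0.950008
N(d₁) = 0.692929,  N(d₂) = 0.532273
Call price V = S·N(d₁) − K·e^{−rT}·N(d₂) = 99.144245 − 67.288660 = 31.855584
φ(d₁) = (1/√(2π))·e^{−d₁²/2} = 0.351329
Θ = −S·φ(d₁)·σ/(2√T) − r·K·e^{−rT}·N(d₂) = −6.906261 − 2.240712 = -9.146974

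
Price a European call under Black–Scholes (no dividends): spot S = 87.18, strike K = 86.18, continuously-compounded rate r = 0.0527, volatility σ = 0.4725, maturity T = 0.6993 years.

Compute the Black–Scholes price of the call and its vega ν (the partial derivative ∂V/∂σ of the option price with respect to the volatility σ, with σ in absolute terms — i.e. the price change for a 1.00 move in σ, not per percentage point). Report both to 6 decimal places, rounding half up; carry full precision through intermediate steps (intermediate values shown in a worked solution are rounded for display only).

σ√T = 0.4725·√0.6993 = 0.395124
d₁ = (ln(S/K) + (r+σ²/2)T) / (σ√T) = (ln(87.18/86.18) + (0.0527+0.4725²/2)·0.6993) / 0.395124 = (0.011537 + 0.114915) / 0.395124 = 0.320030
d₂ = d₁ − σ√T = 0.320030 − 0.395124 = -0.075094
e^{−rT} = e^{−0.0527·0.6993} = 0.963818
N(d₁) = 0.625527,  N(d₂) = 0.470070
Call price V = S·N(d₁) − K·e^{−rT}·N(d₂) = 54.533453 − 39.044847 = 15.488605
φ(d₁) = (1/√(2π))·e^{−d₁²/2} = 0.379027
ν = S·φ(d₁)·√T = 27.632405

price = 15.488605
ν = 27.632405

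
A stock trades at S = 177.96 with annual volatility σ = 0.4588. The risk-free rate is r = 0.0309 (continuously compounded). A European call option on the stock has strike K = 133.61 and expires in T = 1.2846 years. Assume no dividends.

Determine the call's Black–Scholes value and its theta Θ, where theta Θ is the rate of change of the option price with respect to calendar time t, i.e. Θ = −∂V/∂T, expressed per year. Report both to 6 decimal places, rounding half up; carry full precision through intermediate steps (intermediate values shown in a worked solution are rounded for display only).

σ√T = 0.4588·√1.2846 = 0.520005
d₁ = (ln(S/K) + (r+σ²/2)T) / (σ√T) = (ln(177.96/133.61) + (0.0309+0.4588²/2)·1.2846) / 0.520005 = (0.286634 + 0.174897) / 0.520005 = 0.887550
d₂ = d₁ − σ√T = 0.887550 − 0.520005 = 0.367545
e^{−rT} = e^{−0.0309·1.2846} = 0.961083
N(d₁) = 0.812609,  N(d₂) = 0.643394
Call price V = S·N(d₁) − K·e^{−rT}·N(d₂) = 144.611827 − 82.618427 = 61.993400
φ(d₁) = (1/√(2π))·e^{−d₁²/2} = 0.269063
Θ = −S·φ(d₁)·σ/(2√T) − r·K·e^{−rT}·N(d₂) = −9.691371 − 2.552909 = -12.244280

price = 61.993400
Θ = -12.244280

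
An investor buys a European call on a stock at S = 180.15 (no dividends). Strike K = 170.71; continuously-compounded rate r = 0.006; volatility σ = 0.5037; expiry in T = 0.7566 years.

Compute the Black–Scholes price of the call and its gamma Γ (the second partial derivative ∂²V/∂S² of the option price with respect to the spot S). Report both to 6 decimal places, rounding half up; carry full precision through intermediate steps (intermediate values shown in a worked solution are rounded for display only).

σ√T = 0.5037·√0.7566 = 0.438132
d₁ = (ln(S/K) + (r+σ²/2)T) / (σ√T) = (ln(180.15/170.71) + (0.006+0.5037²/2)·0.7566) / 0.438132 = (0.053824 + 0.100519) / 0.438132 = 0.352275
d₂ = d₁ − σ√T = 0.352275 − 0.438132 = -0.085857
e^{−rT} = e^{−0.006·0.7566} = 0.995471
N(d₁) = 0.637684,  N(d₂) = 0.465790
Call price V = S·N(d₁) − K·e^{−rT}·N(d₂) = 114.878787 − 79.154878 = 35.723909
φ(d₁) = (1/√(2π))·e^{−d₁²/2} = 0.374941
Γ = φ(d₁) / (S·σ·√T) = 0.004750

price = 35.723909
Γ = 0.004750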